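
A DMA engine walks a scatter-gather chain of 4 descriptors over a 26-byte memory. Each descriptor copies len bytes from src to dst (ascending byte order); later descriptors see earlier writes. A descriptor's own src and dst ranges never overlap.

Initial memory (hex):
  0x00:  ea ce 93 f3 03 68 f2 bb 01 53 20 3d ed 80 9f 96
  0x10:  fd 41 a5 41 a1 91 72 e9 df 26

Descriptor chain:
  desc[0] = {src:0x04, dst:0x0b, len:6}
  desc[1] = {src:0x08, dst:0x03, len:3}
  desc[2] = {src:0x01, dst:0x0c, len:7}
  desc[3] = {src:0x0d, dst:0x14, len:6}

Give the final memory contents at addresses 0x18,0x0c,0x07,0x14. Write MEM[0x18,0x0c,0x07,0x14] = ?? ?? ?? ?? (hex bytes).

MEM[0x18,0x0c,0x07,0x14] = f2 ce bb 93

[0] 0x04->0x0b len=6 : 03 68 f2 bb 01 53
[1] 0x08->0x03 len=3 : 01 53 20
[2] 0x01->0x0c len=7 : ce 93 01 53 20 f2 bb
[3] 0x0d->0x14 len=6 : 93 01 53 20 f2 bb
query mem[0x18]=0xf2, mem[0x0c]=0xce, mem[0x07]=0xbb, mem[0x14]=0x93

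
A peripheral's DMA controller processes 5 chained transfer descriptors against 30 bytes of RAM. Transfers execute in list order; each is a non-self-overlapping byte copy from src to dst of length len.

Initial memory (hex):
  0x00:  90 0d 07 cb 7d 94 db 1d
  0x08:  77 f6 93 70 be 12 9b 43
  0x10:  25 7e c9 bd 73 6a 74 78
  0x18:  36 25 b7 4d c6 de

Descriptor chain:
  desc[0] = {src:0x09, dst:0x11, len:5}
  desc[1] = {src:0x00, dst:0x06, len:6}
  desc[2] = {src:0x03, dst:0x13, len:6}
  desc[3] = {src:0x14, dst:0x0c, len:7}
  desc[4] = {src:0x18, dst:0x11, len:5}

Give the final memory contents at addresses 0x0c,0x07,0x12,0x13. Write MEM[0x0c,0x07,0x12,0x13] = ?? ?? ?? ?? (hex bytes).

D0: mem[0x11..0x15] <- [f6 93 70 be 12]
D1: mem[0x06..0x0b] <- [90 0d 07 cb 7d 94]
D2: mem[0x13..0x18] <- [cb 7d 94 90 0d 07]
D3: mem[0x0c..0x12] <- [7d 94 90 0d 07 25 b7]
D4: mem[0x11..0x15] <- [07 25 b7 4d c6]
query mem[0x0c]=0x7d, mem[0x07]=0x0d, mem[0x12]=0x25, mem[0x13]=0xb7

MEM[0x0c,0x07,0x12,0x13] = 7d 0d 25 b7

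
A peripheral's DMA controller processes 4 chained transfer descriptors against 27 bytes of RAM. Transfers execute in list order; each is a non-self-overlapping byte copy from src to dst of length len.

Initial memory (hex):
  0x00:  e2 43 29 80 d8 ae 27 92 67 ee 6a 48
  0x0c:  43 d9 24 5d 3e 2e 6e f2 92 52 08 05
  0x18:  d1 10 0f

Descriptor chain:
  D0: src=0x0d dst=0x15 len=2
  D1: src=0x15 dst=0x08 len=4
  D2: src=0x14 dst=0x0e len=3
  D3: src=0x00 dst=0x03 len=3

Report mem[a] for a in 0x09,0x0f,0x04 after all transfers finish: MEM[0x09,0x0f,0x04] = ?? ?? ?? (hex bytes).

MEM[0x09,0x0f,0x04] = 24 d9 43

[0] 0x0d->0x15 len=2 : d9 24
[1] 0x15->0x08 len=4 : d9 24 05 d1
[2] 0x14->0x0e len=3 : 92 d9 24
[3] 0x00->0x03 len=3 : e2 43 29
query mem[0x09]=0x24, mem[0x0f]=0xd9, mem[0x04]=0x43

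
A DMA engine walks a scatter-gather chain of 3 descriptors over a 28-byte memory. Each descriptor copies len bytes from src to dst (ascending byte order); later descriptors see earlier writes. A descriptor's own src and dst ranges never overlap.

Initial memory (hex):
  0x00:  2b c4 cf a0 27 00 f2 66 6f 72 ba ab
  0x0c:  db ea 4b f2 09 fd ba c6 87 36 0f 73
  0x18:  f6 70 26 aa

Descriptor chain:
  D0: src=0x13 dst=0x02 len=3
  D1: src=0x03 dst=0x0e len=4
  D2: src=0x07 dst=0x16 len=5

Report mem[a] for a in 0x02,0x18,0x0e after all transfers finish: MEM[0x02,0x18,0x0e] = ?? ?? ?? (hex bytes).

MEM[0x02,0x18,0x0e] = c6 72 87

  after D0: wrote 3B at 0x02 = c68736
  after D1: wrote 4B at 0x0e = 873600f2
  after D2: wrote 5B at 0x16 = 666f72baab
query mem[0x02]=0xc6, mem[0x18]=0x72, mem[0x0e]=0x87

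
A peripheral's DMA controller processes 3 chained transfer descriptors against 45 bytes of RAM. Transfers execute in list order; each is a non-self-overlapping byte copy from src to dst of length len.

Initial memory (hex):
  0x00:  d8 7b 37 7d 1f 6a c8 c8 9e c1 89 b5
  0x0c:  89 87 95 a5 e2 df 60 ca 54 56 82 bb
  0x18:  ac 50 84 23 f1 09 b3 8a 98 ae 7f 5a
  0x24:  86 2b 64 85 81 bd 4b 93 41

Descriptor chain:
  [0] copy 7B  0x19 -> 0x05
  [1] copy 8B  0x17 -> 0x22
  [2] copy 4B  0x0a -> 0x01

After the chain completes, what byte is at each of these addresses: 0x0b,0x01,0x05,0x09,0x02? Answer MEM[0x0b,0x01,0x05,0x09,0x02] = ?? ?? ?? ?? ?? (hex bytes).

MEM[0x0b,0x01,0x05,0x09,0x02] = 8a b3 50 09 8a

D0: mem[0x05..0x0b] <- [50 84 23 f1 09 b3 8a]
D1: mem[0x22..0x29] <- [bb ac 50 84 23 f1 09 b3]
D2: mem[0x01..0x04] <- [b3 8a 89 87]
query mem[0x0b]=0x8a, mem[0x01]=0xb3, mem[0x05]=0x50, mem[0x09]=0x09, mem[0x02]=0x8a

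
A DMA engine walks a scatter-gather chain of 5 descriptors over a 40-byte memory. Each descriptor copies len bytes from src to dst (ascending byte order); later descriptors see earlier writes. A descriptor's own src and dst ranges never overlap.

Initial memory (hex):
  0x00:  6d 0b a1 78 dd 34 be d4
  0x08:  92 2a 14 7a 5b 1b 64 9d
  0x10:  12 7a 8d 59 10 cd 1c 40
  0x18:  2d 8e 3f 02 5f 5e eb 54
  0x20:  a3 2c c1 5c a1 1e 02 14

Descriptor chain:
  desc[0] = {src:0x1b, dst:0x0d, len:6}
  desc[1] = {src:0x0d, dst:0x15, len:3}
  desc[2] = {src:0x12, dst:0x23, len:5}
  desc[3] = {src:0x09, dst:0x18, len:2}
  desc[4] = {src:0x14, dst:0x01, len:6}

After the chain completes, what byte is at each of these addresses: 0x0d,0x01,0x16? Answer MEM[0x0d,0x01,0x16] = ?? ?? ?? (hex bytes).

D0: mem[0x0d..0x12] <- [02 5f 5e eb 54 a3]
D1: mem[0x15..0x17] <- [02 5f 5e]
D2: mem[0x23..0x27] <- [a3 59 10 02 5f]
D3: mem[0x18..0x19] <- [2a 14]
D4: mem[0x01..0x06] <- [10 02 5f 5e 2a 14]
query mem[0x0d]=0x02, mem[0x01]=0x10, mem[0x16]=0x5f

MEM[0x0d,0x01,0x16] = 02 10 5f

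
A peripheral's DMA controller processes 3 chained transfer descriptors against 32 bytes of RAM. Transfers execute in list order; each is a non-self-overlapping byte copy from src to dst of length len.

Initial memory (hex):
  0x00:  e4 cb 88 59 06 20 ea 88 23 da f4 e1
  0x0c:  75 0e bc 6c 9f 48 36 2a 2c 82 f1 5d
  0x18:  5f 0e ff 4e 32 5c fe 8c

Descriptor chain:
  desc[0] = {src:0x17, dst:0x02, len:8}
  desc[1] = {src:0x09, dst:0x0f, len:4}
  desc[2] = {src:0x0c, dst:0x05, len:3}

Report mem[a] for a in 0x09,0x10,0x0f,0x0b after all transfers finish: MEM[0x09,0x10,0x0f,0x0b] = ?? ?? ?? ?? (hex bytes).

#0 dst[0x02+8] := {0x5d,0x5f,0x0e,0xff,0x4e,0x32,0x5c,0xfe}
#1 dst[0x0f+4] := {0xfe,0xf4,0xe1,0x75}
#2 dst[0x05+3] := {0x75,0x0e,0xbc}
query mem[0x09]=0xfe, mem[0x10]=0xf4, mem[0x0f]=0xfe, mem[0x0b]=0xe1

MEM[0x09,0x10,0x0f,0x0b] = fe f4 fe e1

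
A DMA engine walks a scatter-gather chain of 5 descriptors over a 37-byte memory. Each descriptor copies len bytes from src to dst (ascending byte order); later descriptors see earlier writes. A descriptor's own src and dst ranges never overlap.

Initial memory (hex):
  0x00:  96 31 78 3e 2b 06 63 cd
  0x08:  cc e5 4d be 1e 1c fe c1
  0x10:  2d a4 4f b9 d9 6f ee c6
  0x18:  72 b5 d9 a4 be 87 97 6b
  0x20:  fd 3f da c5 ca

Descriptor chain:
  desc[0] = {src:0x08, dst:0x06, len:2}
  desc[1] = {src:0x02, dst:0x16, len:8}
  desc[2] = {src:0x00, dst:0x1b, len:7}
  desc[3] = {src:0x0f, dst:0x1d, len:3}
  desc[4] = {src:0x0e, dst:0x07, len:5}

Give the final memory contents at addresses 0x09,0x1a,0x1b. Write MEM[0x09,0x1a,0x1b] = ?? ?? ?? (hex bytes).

#0 dst[0x06+2] := {0xcc,0xe5}
#1 dst[0x16+8] := {0x78,0x3e,0x2b,0x06,0xcc,0xe5,0xcc,0xe5}
#2 dst[0x1b+7] := {0x96,0x31,0x78,0x3e,0x2b,0x06,0xcc}
#3 dst[0x1d+3] := {0xc1,0x2d,0xa4}
#4 dst[0x07+5] := {0xfe,0xc1,0x2d,0xa4,0x4f}
query mem[0x09]=0x2d, mem[0x1a]=0xcc, mem[0x1b]=0x96

MEM[0x09,0x1a,0x1b] = 2d cc 96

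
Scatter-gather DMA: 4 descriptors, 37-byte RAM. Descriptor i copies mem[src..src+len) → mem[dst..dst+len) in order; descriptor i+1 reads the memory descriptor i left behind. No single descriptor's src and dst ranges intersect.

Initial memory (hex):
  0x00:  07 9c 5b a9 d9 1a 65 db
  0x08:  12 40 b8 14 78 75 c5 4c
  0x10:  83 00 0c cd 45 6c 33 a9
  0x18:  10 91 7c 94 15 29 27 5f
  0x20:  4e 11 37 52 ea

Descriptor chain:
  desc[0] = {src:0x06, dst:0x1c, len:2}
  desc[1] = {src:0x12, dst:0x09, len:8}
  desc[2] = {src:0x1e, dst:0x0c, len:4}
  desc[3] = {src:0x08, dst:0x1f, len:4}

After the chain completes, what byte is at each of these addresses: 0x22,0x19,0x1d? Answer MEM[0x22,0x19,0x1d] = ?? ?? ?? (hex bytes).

MEM[0x22,0x19,0x1d] = 45 91 db

[0] 0x06->0x1c len=2 : 65 db
[1] 0x12->0x09 len=8 : 0c cd 45 6c 33 a9 10 91
[2] 0x1e->0x0c len=4 : 27 5f 4e 11
[3] 0x08->0x1f len=4 : 12 0c cd 45
query mem[0x22]=0x45, mem[0x19]=0x91, mem[0x1d]=0xdb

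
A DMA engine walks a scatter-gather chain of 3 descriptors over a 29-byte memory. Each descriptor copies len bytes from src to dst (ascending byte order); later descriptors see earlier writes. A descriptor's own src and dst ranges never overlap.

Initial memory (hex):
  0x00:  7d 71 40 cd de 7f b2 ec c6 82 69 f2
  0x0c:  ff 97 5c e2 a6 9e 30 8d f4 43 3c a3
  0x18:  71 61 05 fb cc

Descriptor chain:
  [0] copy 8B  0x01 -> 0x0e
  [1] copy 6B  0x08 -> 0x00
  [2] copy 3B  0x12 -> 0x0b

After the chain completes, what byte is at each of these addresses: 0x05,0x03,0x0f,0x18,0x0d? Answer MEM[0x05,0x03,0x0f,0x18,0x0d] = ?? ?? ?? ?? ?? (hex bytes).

D0: mem[0x0e..0x15] <- [71 40 cd de 7f b2 ec c6]
D1: mem[0x00..0x05] <- [c6 82 69 f2 ff 97]
D2: mem[0x0b..0x0d] <- [7f b2 ec]
query mem[0x05]=0x97, mem[0x03]=0xf2, mem[0x0f]=0x40, mem[0x18]=0x71, mem[0x0d]=0xec

MEM[0x05,0x03,0x0f,0x18,0x0d] = 97 f2 40 71 ec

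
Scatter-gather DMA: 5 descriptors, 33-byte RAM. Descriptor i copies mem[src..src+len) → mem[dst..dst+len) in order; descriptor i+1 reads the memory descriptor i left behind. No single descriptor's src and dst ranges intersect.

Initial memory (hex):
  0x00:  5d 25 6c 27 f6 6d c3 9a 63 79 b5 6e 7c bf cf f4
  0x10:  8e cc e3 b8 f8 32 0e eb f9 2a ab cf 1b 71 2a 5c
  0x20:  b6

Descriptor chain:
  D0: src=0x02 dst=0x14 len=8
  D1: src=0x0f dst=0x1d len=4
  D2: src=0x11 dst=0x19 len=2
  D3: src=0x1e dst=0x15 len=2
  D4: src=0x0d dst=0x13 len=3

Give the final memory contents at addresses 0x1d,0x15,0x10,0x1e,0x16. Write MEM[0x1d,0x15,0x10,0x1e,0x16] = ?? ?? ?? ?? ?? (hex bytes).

MEM[0x1d,0x15,0x10,0x1e,0x16] = f4 f4 8e 8e cc

#0 dst[0x14+8] := {0x6c,0x27,0xf6,0x6d,0xc3,0x9a,0x63,0x79}
#1 dst[0x1d+4] := {0xf4,0x8e,0xcc,0xe3}
#2 dst[0x19+2] := {0xcc,0xe3}
#3 dst[0x15+2] := {0x8e,0xcc}
#4 dst[0x13+3] := {0xbf,0xcf,0xf4}
query mem[0x1d]=0xf4, mem[0x15]=0xf4, mem[0x10]=0x8e, mem[0x1e]=0x8e, mem[0x16]=0xcc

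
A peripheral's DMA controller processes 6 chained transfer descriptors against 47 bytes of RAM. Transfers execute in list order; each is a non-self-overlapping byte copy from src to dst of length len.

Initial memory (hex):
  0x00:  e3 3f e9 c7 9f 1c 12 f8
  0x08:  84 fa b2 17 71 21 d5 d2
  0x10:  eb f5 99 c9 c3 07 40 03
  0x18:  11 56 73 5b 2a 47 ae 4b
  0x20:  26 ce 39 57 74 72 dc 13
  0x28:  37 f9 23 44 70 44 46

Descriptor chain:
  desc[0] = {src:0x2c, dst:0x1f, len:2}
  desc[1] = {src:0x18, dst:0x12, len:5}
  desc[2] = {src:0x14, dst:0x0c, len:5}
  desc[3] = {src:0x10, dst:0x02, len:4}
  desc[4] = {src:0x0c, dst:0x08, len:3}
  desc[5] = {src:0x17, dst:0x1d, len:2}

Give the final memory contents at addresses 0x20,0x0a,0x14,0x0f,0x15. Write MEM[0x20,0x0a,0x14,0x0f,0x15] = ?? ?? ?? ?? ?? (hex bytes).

MEM[0x20,0x0a,0x14,0x0f,0x15] = 44 2a 73 03 5b

D0: mem[0x1f..0x20] <- [70 44]
D1: mem[0x12..0x16] <- [11 56 73 5b 2a]
D2: mem[0x0c..0x10] <- [73 5b 2a 03 11]
D3: mem[0x02..0x05] <- [11 f5 11 56]
D4: mem[0x08..0x0a] <- [73 5b 2a]
D5: mem[0x1d..0x1e] <- [03 11]
query mem[0x20]=0x44, mem[0x0a]=0x2a, mem[0x14]=0x73, mem[0x0f]=0x03, mem[0x15]=0x5b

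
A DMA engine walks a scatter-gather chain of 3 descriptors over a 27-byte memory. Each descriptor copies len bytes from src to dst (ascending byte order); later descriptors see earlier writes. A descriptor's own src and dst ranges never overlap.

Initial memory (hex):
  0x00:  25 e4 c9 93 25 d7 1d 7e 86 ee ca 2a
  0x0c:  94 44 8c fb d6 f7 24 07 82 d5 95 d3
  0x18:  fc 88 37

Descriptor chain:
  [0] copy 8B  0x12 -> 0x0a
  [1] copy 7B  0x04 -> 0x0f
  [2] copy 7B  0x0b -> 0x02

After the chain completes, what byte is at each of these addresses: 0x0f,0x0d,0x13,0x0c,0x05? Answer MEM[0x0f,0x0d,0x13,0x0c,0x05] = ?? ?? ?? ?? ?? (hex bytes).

  after D0: wrote 8B at 0x0a = 240782d595d3fc88
  after D1: wrote 7B at 0x0f = 25d71d7e86ee24
  after D2: wrote 7B at 0x02 = 0782d59525d71d
query mem[0x0f]=0x25, mem[0x0d]=0xd5, mem[0x13]=0x86, mem[0x0c]=0x82, mem[0x05]=0x95

MEM[0x0f,0x0d,0x13,0x0c,0x05] = 25 d5 86 82 95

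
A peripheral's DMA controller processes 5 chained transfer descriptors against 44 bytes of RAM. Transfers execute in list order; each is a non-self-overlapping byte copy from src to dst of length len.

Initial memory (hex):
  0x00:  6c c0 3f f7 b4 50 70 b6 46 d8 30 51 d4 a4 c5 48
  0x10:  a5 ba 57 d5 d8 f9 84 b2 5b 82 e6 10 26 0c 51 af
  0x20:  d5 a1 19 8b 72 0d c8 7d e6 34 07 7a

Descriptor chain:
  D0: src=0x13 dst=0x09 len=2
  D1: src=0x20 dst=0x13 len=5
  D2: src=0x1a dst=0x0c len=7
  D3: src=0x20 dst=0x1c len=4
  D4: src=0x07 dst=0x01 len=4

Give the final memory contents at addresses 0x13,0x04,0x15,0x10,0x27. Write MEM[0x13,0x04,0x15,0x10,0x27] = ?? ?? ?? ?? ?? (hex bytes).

MEM[0x13,0x04,0x15,0x10,0x27] = d5 d8 19 51 7d

[0] 0x13->0x09 len=2 : d5 d8
[1] 0x20->0x13 len=5 : d5 a1 19 8b 72
[2] 0x1a->0x0c len=7 : e6 10 26 0c 51 af d5
[3] 0x20->0x1c len=4 : d5 a1 19 8b
[4] 0x07->0x01 len=4 : b6 46 d5 d8
query mem[0x13]=0xd5, mem[0x04]=0xd8, mem[0x15]=0x19, mem[0x10]=0x51, mem[0x27]=0x7d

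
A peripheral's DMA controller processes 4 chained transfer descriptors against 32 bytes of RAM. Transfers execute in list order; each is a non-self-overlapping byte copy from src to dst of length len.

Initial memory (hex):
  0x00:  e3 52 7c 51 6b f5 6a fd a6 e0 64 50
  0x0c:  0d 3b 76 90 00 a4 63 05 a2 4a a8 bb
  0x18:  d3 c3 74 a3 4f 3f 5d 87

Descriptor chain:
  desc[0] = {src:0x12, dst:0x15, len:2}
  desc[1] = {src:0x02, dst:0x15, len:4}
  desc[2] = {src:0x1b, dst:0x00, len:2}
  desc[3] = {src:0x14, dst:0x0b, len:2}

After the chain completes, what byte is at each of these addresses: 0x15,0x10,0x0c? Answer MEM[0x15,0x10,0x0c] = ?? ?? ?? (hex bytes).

  after D0: wrote 2B at 0x15 = 6305
  after D1: wrote 4B at 0x15 = 7c516bf5
  after D2: wrote 2B at 0x00 = a34f
  after D3: wrote 2B at 0x0b = a27c
query mem[0x15]=0x7c, mem[0x10]=0x00, mem[0x0c]=0x7c

MEM[0x15,0x10,0x0c] = 7c 00 7c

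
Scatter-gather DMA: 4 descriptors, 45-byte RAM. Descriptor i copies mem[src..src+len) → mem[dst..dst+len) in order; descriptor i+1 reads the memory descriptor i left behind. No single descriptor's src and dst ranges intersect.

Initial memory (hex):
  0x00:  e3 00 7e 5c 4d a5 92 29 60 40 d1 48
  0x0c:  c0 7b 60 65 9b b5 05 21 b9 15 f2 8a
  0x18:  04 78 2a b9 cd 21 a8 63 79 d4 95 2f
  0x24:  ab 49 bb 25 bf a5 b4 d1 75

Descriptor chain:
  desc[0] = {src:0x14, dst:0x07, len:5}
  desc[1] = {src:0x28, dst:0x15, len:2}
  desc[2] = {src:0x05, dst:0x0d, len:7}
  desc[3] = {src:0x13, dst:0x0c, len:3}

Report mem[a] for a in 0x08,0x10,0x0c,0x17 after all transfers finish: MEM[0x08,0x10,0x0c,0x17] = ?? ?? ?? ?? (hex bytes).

MEM[0x08,0x10,0x0c,0x17] = 15 15 04 8a

  after D0: wrote 5B at 0x07 = b915f28a04
  after D1: wrote 2B at 0x15 = bfa5
  after D2: wrote 7B at 0x0d = a592b915f28a04
  after D3: wrote 3B at 0x0c = 04b9bf
query mem[0x08]=0x15, mem[0x10]=0x15, mem[0x0c]=0x04, mem[0x17]=0x8a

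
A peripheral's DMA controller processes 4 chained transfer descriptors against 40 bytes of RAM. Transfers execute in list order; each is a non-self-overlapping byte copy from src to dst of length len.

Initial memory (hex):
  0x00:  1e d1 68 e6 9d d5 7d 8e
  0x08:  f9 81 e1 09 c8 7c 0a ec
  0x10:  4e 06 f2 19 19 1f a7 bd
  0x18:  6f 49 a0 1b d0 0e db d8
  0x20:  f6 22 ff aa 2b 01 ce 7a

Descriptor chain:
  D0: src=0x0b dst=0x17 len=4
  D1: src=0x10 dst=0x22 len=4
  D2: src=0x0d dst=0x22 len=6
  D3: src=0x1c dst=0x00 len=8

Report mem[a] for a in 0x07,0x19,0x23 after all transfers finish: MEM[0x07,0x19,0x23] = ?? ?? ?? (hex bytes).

MEM[0x07,0x19,0x23] = 0a 7c 0a

#0 dst[0x17+4] := {0x09,0xc8,0x7c,0x0a}
#1 dst[0x22+4] := {0x4e,0x06,0xf2,0x19}
#2 dst[0x22+6] := {0x7c,0x0a,0xec,0x4e,0x06,0xf2}
#3 dst[0x00+8] := {0xd0,0x0e,0xdb,0xd8,0xf6,0x22,0x7c,0x0a}
query mem[0x07]=0x0a, mem[0x19]=0x7c, mem[0x23]=0x0a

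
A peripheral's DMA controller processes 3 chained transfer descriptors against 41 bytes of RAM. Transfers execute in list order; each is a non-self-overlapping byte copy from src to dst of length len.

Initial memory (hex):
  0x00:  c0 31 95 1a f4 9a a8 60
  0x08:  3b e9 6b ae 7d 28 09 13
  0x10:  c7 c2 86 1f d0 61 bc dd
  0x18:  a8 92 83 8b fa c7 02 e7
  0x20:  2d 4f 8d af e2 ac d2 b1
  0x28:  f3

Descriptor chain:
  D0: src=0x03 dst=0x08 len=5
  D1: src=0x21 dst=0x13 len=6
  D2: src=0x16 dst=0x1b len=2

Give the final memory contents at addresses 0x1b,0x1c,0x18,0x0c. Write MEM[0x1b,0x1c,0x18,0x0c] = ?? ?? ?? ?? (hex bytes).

#0 dst[0x08+5] := {0x1a,0xf4,0x9a,0xa8,0x60}
#1 dst[0x13+6] := {0x4f,0x8d,0xaf,0xe2,0xac,0xd2}
#2 dst[0x1b+2] := {0xe2,0xac}
query mem[0x1b]=0xe2, mem[0x1c]=0xac, mem[0x18]=0xd2, mem[0x0c]=0x60

MEM[0x1b,0x1c,0x18,0x0c] = e2 ac d2 60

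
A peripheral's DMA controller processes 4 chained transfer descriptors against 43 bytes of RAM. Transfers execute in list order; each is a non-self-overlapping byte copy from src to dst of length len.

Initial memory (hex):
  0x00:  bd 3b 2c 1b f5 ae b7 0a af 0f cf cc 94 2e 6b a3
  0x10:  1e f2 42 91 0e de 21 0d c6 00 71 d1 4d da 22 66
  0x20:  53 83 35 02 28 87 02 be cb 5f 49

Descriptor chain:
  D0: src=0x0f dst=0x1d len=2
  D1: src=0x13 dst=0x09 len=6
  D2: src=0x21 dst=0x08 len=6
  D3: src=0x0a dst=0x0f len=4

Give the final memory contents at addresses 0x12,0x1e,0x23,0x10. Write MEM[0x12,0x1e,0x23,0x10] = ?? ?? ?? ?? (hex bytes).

MEM[0x12,0x1e,0x23,0x10] = 02 1e 02 28

  after D0: wrote 2B at 0x1d = a31e
  after D1: wrote 6B at 0x09 = 910ede210dc6
  after D2: wrote 6B at 0x08 = 833502288702
  after D3: wrote 4B at 0x0f = 02288702
query mem[0x12]=0x02, mem[0x1e]=0x1e, mem[0x23]=0x02, mem[0x10]=0x28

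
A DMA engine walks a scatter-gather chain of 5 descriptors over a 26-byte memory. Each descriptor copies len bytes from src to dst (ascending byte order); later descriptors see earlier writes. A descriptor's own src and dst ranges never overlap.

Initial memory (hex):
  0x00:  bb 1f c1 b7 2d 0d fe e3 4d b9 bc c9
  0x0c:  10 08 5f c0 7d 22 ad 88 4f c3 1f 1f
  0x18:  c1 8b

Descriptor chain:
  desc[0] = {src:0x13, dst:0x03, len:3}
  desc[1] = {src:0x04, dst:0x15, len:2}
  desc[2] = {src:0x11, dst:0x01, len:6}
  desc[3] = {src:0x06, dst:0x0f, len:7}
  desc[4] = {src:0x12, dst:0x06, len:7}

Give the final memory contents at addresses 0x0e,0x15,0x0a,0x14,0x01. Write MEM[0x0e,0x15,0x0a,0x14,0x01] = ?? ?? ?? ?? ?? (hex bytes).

D0: mem[0x03..0x05] <- [88 4f c3]
D1: mem[0x15..0x16] <- [4f c3]
D2: mem[0x01..0x06] <- [22 ad 88 4f 4f c3]
D3: mem[0x0f..0x15] <- [c3 e3 4d b9 bc c9 10]
D4: mem[0x06..0x0c] <- [b9 bc c9 10 c3 1f c1]
query mem[0x0e]=0x5f, mem[0x15]=0x10, mem[0x0a]=0xc3, mem[0x14]=0xc9, mem[0x01]=0x22

MEM[0x0e,0x15,0x0a,0x14,0x01] = 5f 10 c3 c9 22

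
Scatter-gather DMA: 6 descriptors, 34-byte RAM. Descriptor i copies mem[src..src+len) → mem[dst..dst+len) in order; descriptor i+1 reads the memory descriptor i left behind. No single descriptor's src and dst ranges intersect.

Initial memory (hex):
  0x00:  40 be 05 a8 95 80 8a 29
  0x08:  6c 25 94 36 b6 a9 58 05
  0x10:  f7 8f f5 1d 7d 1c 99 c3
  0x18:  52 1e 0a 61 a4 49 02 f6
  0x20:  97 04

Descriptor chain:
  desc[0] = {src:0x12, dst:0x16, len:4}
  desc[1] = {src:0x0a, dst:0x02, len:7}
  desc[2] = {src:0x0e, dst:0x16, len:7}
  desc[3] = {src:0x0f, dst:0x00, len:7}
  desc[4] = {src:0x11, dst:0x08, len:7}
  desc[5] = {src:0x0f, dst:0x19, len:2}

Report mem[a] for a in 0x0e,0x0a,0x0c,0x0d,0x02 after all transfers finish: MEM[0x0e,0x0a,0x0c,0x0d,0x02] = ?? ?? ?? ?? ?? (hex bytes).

  after D0: wrote 4B at 0x16 = f51d7d1c
  after D1: wrote 7B at 0x02 = 9436b6a95805f7
  after D2: wrote 7B at 0x16 = 5805f78ff51d7d
  after D3: wrote 7B at 0x00 = 05f78ff51d7d1c
  after D4: wrote 7B at 0x08 = 8ff51d7d1c5805
  after D5: wrote 2B at 0x19 = 05f7
query mem[0x0e]=0x05, mem[0x0a]=0x1d, mem[0x0c]=0x1c, mem[0x0d]=0x58, mem[0x02]=0x8f

MEM[0x0e,0x0a,0x0c,0x0d,0x02] = 05 1d 1c 58 8f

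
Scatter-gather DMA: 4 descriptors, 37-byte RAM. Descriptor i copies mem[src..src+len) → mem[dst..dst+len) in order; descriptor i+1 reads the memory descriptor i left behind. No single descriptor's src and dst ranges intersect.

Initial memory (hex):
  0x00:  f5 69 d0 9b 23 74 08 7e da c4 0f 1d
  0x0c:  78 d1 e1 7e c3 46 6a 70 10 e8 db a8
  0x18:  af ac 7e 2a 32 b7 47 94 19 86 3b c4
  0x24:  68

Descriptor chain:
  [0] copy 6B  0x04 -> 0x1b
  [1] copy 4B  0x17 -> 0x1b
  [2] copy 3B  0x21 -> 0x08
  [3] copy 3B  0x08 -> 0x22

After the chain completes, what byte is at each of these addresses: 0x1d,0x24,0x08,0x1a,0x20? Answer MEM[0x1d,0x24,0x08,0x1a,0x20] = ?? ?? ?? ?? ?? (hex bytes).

[0] 0x04->0x1b len=6 : 23 74 08 7e da c4
[1] 0x17->0x1b len=4 : a8 af ac 7e
[2] 0x21->0x08 len=3 : 86 3b c4
[3] 0x08->0x22 len=3 : 86 3b c4
query mem[0x1d]=0xac, mem[0x24]=0xc4, mem[0x08]=0x86, mem[0x1a]=0x7e, mem[0x20]=0xc4

MEM[0x1d,0x24,0x08,0x1a,0x20] = ac c4 86 7e c4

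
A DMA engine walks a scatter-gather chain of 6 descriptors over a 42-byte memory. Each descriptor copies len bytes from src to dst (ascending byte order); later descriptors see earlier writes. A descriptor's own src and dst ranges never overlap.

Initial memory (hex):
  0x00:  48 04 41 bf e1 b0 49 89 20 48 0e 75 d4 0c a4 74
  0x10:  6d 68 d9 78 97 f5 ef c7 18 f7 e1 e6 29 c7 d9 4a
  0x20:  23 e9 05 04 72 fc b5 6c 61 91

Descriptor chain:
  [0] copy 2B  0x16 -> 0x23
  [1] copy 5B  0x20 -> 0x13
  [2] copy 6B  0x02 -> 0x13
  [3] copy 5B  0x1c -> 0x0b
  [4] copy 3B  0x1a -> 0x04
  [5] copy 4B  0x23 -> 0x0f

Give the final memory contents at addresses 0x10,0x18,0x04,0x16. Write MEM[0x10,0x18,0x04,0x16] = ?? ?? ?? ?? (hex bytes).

[0] 0x16->0x23 len=2 : ef c7
[1] 0x20->0x13 len=5 : 23 e9 05 ef c7
[2] 0x02->0x13 len=6 : 41 bf e1 b0 49 89
[3] 0x1c->0x0b len=5 : 29 c7 d9 4a 23
[4] 0x1a->0x04 len=3 : e1 e6 29
[5] 0x23->0x0f len=4 : ef c7 fc b5
query mem[0x10]=0xc7, mem[0x18]=0x89, mem[0x04]=0xe1, mem[0x16]=0xb0

MEM[0x10,0x18,0x04,0x16] = c7 89 e1 b0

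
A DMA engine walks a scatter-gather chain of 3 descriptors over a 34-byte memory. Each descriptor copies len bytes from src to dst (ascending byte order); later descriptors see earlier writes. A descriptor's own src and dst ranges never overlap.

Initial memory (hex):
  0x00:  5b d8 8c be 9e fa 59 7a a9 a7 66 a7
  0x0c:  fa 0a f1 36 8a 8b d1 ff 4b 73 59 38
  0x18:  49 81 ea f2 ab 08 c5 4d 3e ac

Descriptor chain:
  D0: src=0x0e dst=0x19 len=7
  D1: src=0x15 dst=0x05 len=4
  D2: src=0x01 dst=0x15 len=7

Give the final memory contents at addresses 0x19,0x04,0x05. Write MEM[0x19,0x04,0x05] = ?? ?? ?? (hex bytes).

MEM[0x19,0x04,0x05] = 73 9e 73

[0] 0x0e->0x19 len=7 : f1 36 8a 8b d1 ff 4b
[1] 0x15->0x05 len=4 : 73 59 38 49
[2] 0x01->0x15 len=7 : d8 8c be 9e 73 59 38
query mem[0x19]=0x73, mem[0x04]=0x9e, mem[0x05]=0x73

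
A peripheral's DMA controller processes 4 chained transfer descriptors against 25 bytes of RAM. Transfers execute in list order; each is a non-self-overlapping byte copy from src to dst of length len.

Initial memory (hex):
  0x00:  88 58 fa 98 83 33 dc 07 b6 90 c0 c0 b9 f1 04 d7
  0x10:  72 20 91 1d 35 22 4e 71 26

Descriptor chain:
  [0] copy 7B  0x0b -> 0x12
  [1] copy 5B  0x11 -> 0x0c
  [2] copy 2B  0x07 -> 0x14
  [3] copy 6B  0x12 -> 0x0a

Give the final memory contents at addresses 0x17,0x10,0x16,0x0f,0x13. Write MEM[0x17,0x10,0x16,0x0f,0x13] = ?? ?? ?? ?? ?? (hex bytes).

  after D0: wrote 7B at 0x12 = c0b9f104d77220
  after D1: wrote 5B at 0x0c = 20c0b9f104
  after D2: wrote 2B at 0x14 = 07b6
  after D3: wrote 6B at 0x0a = c0b907b6d772
query mem[0x17]=0x72, mem[0x10]=0x04, mem[0x16]=0xd7, mem[0x0f]=0x72, mem[0x13]=0xb9

MEM[0x17,0x10,0x16,0x0f,0x13] = 72 04 d7 72 b9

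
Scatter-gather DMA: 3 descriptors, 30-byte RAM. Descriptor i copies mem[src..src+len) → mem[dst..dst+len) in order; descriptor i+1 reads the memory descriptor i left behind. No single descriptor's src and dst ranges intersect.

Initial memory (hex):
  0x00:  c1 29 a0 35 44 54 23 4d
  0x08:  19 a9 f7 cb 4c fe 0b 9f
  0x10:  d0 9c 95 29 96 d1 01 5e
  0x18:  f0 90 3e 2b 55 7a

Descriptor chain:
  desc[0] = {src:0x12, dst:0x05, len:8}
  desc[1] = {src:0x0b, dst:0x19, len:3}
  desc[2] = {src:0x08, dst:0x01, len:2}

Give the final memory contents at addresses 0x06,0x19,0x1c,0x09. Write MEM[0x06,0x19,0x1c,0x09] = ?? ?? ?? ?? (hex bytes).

#0 dst[0x05+8] := {0x95,0x29,0x96,0xd1,0x01,0x5e,0xf0,0x90}
#1 dst[0x19+3] := {0xf0,0x90,0xfe}
#2 dst[0x01+2] := {0xd1,0x01}
query mem[0x06]=0x29, mem[0x19]=0xf0, mem[0x1c]=0x55, mem[0x09]=0x01

MEM[0x06,0x19,0x1c,0x09] = 29 f0 55 01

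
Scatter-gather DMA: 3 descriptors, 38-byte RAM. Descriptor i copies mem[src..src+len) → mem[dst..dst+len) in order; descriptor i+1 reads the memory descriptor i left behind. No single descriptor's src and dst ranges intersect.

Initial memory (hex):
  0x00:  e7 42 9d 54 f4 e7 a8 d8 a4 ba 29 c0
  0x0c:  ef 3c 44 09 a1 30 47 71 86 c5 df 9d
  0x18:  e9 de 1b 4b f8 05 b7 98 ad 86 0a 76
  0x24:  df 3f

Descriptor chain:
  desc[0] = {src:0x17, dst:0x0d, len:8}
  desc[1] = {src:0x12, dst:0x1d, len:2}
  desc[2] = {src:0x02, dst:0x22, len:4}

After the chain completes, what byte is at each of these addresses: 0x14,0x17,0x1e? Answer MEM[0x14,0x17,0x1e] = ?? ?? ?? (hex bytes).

D0: mem[0x0d..0x14] <- [9d e9 de 1b 4b f8 05 b7]
D1: mem[0x1d..0x1e] <- [f8 05]
D2: mem[0x22..0x25] <- [9d 54 f4 e7]
query mem[0x14]=0xb7, mem[0x17]=0x9d, mem[0x1e]=0x05

MEM[0x14,0x17,0x1e] = b7 9d 05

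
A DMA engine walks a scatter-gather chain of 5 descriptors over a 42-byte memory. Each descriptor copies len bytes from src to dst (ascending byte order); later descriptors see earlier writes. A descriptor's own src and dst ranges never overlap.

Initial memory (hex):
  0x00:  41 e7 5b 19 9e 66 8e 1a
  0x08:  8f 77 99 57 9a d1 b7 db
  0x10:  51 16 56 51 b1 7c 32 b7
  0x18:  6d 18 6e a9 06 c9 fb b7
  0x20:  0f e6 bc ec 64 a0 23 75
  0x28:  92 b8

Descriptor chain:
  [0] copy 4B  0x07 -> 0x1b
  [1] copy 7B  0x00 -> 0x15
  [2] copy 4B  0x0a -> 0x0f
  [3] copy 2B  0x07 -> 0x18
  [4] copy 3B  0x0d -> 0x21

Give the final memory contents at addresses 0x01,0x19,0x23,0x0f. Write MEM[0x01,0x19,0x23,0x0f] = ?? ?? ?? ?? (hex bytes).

D0: mem[0x1b..0x1e] <- [1a 8f 77 99]
D1: mem[0x15..0x1b] <- [41 e7 5b 19 9e 66 8e]
D2: mem[0x0f..0x12] <- [99 57 9a d1]
D3: mem[0x18..0x19] <- [1a 8f]
D4: mem[0x21..0x23] <- [d1 b7 99]
query mem[0x01]=0xe7, mem[0x19]=0x8f, mem[0x23]=0x99, mem[0x0f]=0x99

MEM[0x01,0x19,0x23,0x0f] = e7 8f 99 99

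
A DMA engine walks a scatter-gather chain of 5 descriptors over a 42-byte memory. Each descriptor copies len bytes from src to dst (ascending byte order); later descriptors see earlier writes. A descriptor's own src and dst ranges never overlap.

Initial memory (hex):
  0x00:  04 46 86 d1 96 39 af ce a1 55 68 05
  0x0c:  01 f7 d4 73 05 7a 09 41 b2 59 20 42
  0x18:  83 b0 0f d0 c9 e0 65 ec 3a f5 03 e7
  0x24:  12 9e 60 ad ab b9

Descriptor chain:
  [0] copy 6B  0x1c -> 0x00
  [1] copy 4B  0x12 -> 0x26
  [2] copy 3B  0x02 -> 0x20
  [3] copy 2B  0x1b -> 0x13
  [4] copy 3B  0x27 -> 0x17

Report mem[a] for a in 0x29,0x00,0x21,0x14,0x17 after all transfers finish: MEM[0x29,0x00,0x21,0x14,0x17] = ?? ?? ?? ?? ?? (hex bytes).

MEM[0x29,0x00,0x21,0x14,0x17] = 59 c9 ec c9 41

#0 dst[0x00+6] := {0xc9,0xe0,0x65,0xec,0x3a,0xf5}
#1 dst[0x26+4] := {0x09,0x41,0xb2,0x59}
#2 dst[0x20+3] := {0x65,0xec,0x3a}
#3 dst[0x13+2] := {0xd0,0xc9}
#4 dst[0x17+3] := {0x41,0xb2,0x59}
query mem[0x29]=0x59, mem[0x00]=0xc9, mem[0x21]=0xec, mem[0x14]=0xc9, mem[0x17]=0x41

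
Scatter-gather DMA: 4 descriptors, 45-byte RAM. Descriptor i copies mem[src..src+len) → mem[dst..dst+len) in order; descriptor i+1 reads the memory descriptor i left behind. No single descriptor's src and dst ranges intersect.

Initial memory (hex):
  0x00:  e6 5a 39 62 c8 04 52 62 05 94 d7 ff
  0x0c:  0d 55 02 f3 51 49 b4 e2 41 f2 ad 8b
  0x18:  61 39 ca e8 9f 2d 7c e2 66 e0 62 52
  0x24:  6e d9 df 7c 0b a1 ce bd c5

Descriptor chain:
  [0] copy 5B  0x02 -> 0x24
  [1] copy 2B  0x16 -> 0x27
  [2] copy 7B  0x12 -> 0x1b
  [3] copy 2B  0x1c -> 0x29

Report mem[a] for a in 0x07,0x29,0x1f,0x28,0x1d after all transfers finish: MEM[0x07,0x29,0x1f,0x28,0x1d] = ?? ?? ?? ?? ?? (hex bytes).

MEM[0x07,0x29,0x1f,0x28,0x1d] = 62 e2 ad 8b 41

#0 dst[0x24+5] := {0x39,0x62,0xc8,0x04,0x52}
#1 dst[0x27+2] := {0xad,0x8b}
#2 dst[0x1b+7] := {0xb4,0xe2,0x41,0xf2,0xad,0x8b,0x61}
#3 dst[0x29+2] := {0xe2,0x41}
query mem[0x07]=0x62, mem[0x29]=0xe2, mem[0x1f]=0xad, mem[0x28]=0x8b, mem[0x1d]=0x41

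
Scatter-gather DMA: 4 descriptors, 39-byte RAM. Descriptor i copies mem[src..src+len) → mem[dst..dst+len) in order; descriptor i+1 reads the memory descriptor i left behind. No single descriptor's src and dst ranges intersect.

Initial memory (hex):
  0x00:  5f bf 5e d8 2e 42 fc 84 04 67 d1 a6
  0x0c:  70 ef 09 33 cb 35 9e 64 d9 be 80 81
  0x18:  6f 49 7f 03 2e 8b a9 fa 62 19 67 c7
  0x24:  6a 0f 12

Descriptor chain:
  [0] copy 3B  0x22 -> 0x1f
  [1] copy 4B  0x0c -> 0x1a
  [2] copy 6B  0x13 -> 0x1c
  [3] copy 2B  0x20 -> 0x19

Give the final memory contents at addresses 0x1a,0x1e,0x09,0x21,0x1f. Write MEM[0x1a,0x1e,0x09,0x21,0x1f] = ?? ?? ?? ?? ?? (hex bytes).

MEM[0x1a,0x1e,0x09,0x21,0x1f] = 6f be 67 6f 80

#0 dst[0x1f+3] := {0x67,0xc7,0x6a}
#1 dst[0x1a+4] := {0x70,0xef,0x09,0x33}
#2 dst[0x1c+6] := {0x64,0xd9,0xbe,0x80,0x81,0x6f}
#3 dst[0x19+2] := {0x81,0x6f}
query mem[0x1a]=0x6f, mem[0x1e]=0xbe, mem[0x09]=0x67, mem[0x21]=0x6f, mem[0x1f]=0x80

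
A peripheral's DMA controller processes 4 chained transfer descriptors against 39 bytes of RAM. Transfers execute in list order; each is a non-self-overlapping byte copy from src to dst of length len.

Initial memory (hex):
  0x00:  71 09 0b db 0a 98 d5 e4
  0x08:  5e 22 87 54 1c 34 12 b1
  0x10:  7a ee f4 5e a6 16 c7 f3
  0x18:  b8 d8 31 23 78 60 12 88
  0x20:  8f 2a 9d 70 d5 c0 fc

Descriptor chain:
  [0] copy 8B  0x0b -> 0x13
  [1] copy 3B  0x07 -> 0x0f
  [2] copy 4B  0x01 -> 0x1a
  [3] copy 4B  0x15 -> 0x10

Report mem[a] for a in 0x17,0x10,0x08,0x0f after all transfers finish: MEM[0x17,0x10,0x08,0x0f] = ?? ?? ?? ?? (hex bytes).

[0] 0x0b->0x13 len=8 : 54 1c 34 12 b1 7a ee f4
[1] 0x07->0x0f len=3 : e4 5e 22
[2] 0x01->0x1a len=4 : 09 0b db 0a
[3] 0x15->0x10 len=4 : 34 12 b1 7a
query mem[0x17]=0xb1, mem[0x10]=0x34, mem[0x08]=0x5e, mem[0x0f]=0xe4

MEM[0x17,0x10,0x08,0x0f] = b1 34 5e e4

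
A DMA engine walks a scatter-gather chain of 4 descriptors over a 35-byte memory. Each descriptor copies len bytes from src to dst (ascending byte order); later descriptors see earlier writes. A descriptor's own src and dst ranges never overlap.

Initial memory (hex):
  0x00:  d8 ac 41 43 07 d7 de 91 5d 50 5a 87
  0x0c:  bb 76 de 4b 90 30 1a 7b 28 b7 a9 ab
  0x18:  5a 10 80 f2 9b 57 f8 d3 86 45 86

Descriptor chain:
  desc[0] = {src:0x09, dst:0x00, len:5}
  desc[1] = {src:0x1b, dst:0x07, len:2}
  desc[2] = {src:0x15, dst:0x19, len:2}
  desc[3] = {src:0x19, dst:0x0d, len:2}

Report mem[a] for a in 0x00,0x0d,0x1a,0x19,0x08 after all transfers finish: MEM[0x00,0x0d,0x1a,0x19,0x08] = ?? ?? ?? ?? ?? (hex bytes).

MEM[0x00,0x0d,0x1a,0x19,0x08] = 50 b7 a9 b7 9b

D0: mem[0x00..0x04] <- [50 5a 87 bb 76]
D1: mem[0x07..0x08] <- [f2 9b]
D2: mem[0x19..0x1a] <- [b7 a9]
D3: mem[0x0d..0x0e] <- [b7 a9]
query mem[0x00]=0x50, mem[0x0d]=0xb7, mem[0x1a]=0xa9, mem[0x19]=0xb7, mem[0x08]=0x9b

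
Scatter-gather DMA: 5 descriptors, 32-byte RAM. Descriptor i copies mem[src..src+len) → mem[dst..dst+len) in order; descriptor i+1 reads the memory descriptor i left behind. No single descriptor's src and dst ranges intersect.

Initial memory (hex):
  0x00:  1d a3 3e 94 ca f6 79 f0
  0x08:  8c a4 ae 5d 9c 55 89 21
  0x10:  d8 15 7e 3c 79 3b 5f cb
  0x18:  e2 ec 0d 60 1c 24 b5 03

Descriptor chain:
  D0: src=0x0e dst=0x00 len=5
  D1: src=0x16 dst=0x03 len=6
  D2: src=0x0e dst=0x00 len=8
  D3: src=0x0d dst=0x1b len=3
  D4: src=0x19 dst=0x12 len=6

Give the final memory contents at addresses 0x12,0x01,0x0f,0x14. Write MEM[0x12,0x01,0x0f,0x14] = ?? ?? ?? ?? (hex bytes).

MEM[0x12,0x01,0x0f,0x14] = ec 21 21 55

D0: mem[0x00..0x04] <- [89 21 d8 15 7e]
D1: mem[0x03..0x08] <- [5f cb e2 ec 0d 60]
D2: mem[0x00..0x07] <- [89 21 d8 15 7e 3c 79 3b]
D3: mem[0x1b..0x1d] <- [55 89 21]
D4: mem[0x12..0x17] <- [ec 0d 55 89 21 b5]
query mem[0x12]=0xec, mem[0x01]=0x21, mem[0x0f]=0x21, mem[0x14]=0x55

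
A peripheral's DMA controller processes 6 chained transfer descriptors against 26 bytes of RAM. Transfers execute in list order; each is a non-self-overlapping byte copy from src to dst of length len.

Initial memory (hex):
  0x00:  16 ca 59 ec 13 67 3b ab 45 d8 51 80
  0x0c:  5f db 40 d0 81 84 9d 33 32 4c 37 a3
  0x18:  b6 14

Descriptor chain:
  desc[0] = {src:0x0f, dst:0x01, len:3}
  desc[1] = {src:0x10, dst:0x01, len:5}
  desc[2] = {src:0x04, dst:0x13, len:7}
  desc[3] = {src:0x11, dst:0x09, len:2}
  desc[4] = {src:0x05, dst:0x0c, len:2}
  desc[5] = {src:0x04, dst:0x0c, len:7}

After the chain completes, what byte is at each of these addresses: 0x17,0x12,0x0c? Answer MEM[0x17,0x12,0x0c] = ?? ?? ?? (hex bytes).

  after D0: wrote 3B at 0x01 = d08184
  after D1: wrote 5B at 0x01 = 81849d3332
  after D2: wrote 7B at 0x13 = 33323bab45d851
  after D3: wrote 2B at 0x09 = 849d
  after D4: wrote 2B at 0x0c = 323b
  after D5: wrote 7B at 0x0c = 33323bab45849d
query mem[0x17]=0x45, mem[0x12]=0x9d, mem[0x0c]=0x33

MEM[0x17,0x12,0x0c] = 45 9d 33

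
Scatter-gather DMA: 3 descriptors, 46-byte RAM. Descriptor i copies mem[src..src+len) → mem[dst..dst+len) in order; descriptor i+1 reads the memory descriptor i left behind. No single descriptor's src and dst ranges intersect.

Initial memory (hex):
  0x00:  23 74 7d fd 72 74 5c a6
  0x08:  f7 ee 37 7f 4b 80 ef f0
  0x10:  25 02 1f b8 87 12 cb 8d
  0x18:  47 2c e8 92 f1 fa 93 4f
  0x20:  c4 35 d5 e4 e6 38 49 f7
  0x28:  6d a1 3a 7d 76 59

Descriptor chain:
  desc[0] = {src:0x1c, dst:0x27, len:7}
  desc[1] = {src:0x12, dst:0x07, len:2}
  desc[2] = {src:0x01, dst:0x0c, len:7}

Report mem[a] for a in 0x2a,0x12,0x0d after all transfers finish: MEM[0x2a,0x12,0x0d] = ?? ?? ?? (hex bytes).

#0 dst[0x27+7] := {0xf1,0xfa,0x93,0x4f,0xc4,0x35,0xd5}
#1 dst[0x07+2] := {0x1f,0xb8}
#2 dst[0x0c+7] := {0x74,0x7d,0xfd,0x72,0x74,0x5c,0x1f}
query mem[0x2a]=0x4f, mem[0x12]=0x1f, mem[0x0d]=0x7d

MEM[0x2a,0x12,0x0d] = 4f 1f 7d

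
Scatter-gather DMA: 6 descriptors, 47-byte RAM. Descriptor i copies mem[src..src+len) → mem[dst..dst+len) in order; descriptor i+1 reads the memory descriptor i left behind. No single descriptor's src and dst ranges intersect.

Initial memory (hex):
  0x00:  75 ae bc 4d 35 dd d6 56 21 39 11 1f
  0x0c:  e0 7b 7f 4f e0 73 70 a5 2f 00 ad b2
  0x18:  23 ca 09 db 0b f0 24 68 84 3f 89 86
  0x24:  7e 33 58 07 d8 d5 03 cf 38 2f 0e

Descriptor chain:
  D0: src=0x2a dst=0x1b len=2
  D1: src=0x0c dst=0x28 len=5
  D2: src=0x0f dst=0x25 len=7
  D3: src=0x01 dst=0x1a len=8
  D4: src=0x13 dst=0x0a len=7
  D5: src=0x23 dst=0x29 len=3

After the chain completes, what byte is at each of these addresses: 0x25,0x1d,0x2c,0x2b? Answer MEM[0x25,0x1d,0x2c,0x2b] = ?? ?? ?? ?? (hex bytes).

MEM[0x25,0x1d,0x2c,0x2b] = 4f 35 e0 4f

#0 dst[0x1b+2] := {0x03,0xcf}
#1 dst[0x28+5] := {0xe0,0x7b,0x7f,0x4f,0xe0}
#2 dst[0x25+7] := {0x4f,0xe0,0x73,0x70,0xa5,0x2f,0x00}
#3 dst[0x1a+8] := {0xae,0xbc,0x4d,0x35,0xdd,0xd6,0x56,0x21}
#4 dst[0x0a+7] := {0xa5,0x2f,0x00,0xad,0xb2,0x23,0xca}
#5 dst[0x29+3] := {0x86,0x7e,0x4f}
query mem[0x25]=0x4f, mem[0x1d]=0x35, mem[0x2c]=0xe0, mem[0x2b]=0x4f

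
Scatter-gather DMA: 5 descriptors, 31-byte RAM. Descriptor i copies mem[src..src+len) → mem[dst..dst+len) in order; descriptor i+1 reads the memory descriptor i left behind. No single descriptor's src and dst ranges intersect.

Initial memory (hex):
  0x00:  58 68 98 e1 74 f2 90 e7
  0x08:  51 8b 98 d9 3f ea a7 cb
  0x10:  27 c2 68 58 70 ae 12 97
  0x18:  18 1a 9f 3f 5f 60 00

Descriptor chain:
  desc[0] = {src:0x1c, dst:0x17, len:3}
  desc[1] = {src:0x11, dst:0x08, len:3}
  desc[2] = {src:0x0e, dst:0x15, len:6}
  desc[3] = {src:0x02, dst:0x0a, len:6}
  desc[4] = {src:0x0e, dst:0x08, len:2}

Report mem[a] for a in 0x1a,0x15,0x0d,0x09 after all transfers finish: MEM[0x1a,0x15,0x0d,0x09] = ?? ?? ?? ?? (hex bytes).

#0 dst[0x17+3] := {0x5f,0x60,0x00}
#1 dst[0x08+3] := {0xc2,0x68,0x58}
#2 dst[0x15+6] := {0xa7,0xcb,0x27,0xc2,0x68,0x58}
#3 dst[0x0a+6] := {0x98,0xe1,0x74,0xf2,0x90,0xe7}
#4 dst[0x08+2] := {0x90,0xe7}
query mem[0x1a]=0x58, mem[0x15]=0xa7, mem[0x0d]=0xf2, mem[0x09]=0xe7

MEM[0x1a,0x15,0x0d,0x09] = 58 a7 f2 e7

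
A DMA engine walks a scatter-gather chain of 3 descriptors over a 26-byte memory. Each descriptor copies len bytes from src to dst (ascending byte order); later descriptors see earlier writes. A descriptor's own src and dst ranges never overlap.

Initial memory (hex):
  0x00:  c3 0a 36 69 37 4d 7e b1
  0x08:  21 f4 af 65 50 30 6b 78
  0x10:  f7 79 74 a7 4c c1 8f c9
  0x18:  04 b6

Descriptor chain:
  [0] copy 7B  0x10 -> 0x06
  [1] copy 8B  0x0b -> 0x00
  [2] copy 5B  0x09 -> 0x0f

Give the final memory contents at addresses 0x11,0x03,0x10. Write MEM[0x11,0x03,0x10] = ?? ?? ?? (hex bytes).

MEM[0x11,0x03,0x10] = c1 6b 4c

D0: mem[0x06..0x0c] <- [f7 79 74 a7 4c c1 8f]
D1: mem[0x00..0x07] <- [c1 8f 30 6b 78 f7 79 74]
D2: mem[0x0f..0x13] <- [a7 4c c1 8f 30]
query mem[0x11]=0xc1, mem[0x03]=0x6b, mem[0x10]=0x4c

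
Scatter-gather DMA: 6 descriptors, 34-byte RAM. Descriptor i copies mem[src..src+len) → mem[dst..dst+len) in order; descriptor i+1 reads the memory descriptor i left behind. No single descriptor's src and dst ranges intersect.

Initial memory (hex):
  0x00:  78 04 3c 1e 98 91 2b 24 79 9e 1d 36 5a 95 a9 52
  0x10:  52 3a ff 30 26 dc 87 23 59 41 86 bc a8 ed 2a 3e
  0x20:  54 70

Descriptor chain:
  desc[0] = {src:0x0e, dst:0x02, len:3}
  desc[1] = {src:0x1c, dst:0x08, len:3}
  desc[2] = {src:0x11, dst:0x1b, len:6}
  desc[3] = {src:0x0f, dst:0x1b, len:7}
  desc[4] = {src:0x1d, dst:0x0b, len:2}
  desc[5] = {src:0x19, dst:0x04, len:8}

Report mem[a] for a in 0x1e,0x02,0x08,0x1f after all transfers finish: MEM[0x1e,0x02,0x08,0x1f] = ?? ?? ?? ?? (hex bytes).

MEM[0x1e,0x02,0x08,0x1f] = ff a9 3a 30

[0] 0x0e->0x02 len=3 : a9 52 52
[1] 0x1c->0x08 len=3 : a8 ed 2a
[2] 0x11->0x1b len=6 : 3a ff 30 26 dc 87
[3] 0x0f->0x1b len=7 : 52 52 3a ff 30 26 dc
[4] 0x1d->0x0b len=2 : 3a ff
[5] 0x19->0x04 len=8 : 41 86 52 52 3a ff 30 26
query mem[0x1e]=0xff, mem[0x02]=0xa9, mem[0x08]=0x3a, mem[0x1f]=0x30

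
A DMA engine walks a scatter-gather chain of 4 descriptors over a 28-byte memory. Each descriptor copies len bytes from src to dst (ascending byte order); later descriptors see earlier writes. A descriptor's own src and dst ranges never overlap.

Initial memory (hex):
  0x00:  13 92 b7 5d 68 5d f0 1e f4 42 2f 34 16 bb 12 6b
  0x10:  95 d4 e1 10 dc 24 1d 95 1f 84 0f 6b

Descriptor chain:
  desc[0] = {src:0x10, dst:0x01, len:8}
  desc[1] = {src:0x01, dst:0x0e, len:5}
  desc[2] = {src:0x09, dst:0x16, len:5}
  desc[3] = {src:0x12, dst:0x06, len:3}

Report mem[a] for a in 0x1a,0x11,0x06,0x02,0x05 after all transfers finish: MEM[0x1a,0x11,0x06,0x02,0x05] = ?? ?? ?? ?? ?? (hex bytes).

  after D0: wrote 8B at 0x01 = 95d4e110dc241d95
  after D1: wrote 5B at 0x0e = 95d4e110dc
  after D2: wrote 5B at 0x16 = 422f3416bb
  after D3: wrote 3B at 0x06 = dc10dc
query mem[0x1a]=0xbb, mem[0x11]=0x10, mem[0x06]=0xdc, mem[0x02]=0xd4, mem[0x05]=0xdc

MEM[0x1a,0x11,0x06,0x02,0x05] = bb 10 dc d4 dc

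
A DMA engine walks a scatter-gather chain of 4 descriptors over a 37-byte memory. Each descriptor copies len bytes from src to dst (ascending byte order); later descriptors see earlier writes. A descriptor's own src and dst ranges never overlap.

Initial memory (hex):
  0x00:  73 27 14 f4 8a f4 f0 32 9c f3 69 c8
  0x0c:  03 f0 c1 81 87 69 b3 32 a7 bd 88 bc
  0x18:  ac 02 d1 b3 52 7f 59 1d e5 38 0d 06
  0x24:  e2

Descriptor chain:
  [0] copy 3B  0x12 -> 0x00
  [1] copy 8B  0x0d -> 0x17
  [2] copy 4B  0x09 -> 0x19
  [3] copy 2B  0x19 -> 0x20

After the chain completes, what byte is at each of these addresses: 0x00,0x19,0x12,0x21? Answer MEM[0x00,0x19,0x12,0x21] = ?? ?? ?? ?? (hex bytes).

#0 dst[0x00+3] := {0xb3,0x32,0xa7}
#1 dst[0x17+8] := {0xf0,0xc1,0x81,0x87,0x69,0xb3,0x32,0xa7}
#2 dst[0x19+4] := {0xf3,0x69,0xc8,0x03}
#3 dst[0x20+2] := {0xf3,0x69}
query mem[0x00]=0xb3, mem[0x19]=0xf3, mem[0x12]=0xb3, mem[0x21]=0x69

MEM[0x00,0x19,0x12,0x21] = b3 f3 b3 69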